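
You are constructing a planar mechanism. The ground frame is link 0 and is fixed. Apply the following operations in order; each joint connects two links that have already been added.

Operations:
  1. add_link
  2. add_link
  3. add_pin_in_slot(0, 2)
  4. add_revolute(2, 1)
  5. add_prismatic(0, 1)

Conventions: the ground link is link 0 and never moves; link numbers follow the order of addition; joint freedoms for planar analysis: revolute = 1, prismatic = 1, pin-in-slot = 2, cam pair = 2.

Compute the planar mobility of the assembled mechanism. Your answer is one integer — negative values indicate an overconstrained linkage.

link 0 = ground. State L|J1|J2 = 1|0|0
+link1  2|0|0
+link2  3|0|0
PS(0,2) f=2→J2  3|0|1
R(2,1) f=1→J1  3|1|1
P(0,1) f=1→J1  3|2|1
M = 3(3−1)−2·2−1 = 6−4−1 = 1

M = 1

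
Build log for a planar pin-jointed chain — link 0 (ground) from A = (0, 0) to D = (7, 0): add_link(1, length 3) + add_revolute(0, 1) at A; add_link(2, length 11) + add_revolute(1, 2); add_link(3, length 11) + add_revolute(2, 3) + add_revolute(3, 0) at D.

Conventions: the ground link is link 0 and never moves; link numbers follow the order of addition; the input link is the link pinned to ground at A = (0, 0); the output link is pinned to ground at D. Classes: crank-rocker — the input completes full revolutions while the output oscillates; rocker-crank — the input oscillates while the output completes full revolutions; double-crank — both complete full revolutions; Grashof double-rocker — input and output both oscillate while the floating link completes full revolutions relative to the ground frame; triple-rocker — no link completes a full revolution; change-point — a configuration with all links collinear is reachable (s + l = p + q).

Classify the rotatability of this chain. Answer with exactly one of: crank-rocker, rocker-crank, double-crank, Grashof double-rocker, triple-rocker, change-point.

lengths: ground=7, input=3, coupler=11, output=11
sorted: s=3 (shortest), l=11 (longest), p+q=18
s + l = 14 vs p + q = 18
s + l < p + q (Grashof) with shortest = input link → crank-rocker

crank-rocker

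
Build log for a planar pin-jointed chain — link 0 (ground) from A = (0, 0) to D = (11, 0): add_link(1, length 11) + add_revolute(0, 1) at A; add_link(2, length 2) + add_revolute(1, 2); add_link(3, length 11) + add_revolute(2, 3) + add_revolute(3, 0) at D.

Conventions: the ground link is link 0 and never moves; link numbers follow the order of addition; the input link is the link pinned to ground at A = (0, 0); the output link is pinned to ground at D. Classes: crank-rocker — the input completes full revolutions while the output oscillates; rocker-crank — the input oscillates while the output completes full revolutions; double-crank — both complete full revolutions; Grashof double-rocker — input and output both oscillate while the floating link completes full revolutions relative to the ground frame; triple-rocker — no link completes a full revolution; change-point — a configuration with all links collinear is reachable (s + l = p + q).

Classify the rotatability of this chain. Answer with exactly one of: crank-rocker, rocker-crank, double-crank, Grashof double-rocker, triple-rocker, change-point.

lengths: ground=11, input=11, coupler=2, output=11
sorted: s=2 (shortest), l=11 (longest), p+q=22
s + l = 13 vs p + q = 22
s + l < p + q (Grashof) with shortest = coupler link → Grashof double-rocker

Grashof double-rocker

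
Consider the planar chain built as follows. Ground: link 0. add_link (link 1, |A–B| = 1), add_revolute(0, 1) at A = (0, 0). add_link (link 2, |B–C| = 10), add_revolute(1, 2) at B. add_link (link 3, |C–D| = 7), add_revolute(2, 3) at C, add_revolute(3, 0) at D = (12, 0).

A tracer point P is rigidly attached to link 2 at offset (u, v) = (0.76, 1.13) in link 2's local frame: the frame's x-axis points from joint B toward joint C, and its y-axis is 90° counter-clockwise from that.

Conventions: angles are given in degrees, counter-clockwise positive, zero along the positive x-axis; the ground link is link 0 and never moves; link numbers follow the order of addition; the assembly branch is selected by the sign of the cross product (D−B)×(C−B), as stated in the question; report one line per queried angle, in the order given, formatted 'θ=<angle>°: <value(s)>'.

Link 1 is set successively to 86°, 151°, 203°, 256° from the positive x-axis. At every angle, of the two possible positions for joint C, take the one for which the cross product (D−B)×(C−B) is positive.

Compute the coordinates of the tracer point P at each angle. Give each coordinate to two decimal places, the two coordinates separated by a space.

A=(0,0), D=(12.00,0)
θ=86°: B = A + 1.00·(cos86°, sin86°) = (0.0698, 0.9976)
θ=86°: |BD| = 11.9719
θ=86°: circle(B,10.00) ∩ circle(D,7.00): a=8.1159, h=5.8422
θ=86°:   candidates: C₊=(8.6443,6.1432) cross=69.942; C₋=(7.6707,-5.5006) cross=-69.942
θ=86°:   branch + wants cross > 0 → take C=(8.6443,6.1432) (cross=69.942)
θ=86°: ex = (C−B)/|BC| = (0.8575,0.5146); ey = (-0.5146,0.8575)
θ=86°: P = B + 0.76·ex + 1.13·ey = (0.1400,2.3576)
θ=151°: B = A + 1.00·(cos151°, sin151°) = (-0.8746, 0.4848)
θ=151°: |BD| = 12.8837
θ=151°: circle(B,10.00) ∩ circle(D,7.00): a=8.4211, h=5.3930
θ=151°:   candidates: C₊=(7.7435,5.5571) cross=69.483; C₋=(7.3376,-5.2213) cross=-69.483
θ=151°:   branch + wants cross > 0 → take C=(7.7435,5.5571) (cross=69.483)
θ=151°: ex = (C−B)/|BC| = (0.8618,0.5072); ey = (-0.5072,0.8618)
θ=151°: P = B + 0.76·ex + 1.13·ey = (-0.7928,1.8442)
θ=203°: B = A + 1.00·(cos203°, sin203°) = (-0.9205, -0.3907)
θ=203°: |BD| = 12.9264
θ=203°: circle(B,10.00) ∩ circle(D,7.00): a=8.4359, h=5.3699
θ=203°:   candidates: C₊=(7.3492,5.2317) cross=69.413; C₋=(7.6739,-5.5031) cross=-69.413
θ=203°:   branch + wants cross > 0 → take C=(7.3492,5.2317) (cross=69.413)
θ=203°: ex = (C−B)/|BC| = (0.8270,0.5622); ey = (-0.5622,0.8270)
θ=203°: P = B + 0.76·ex + 1.13·ey = (-0.9273,0.9711)
θ=256°: B = A + 1.00·(cos256°, sin256°) = (-0.2419, -0.9703)
θ=256°: |BD| = 12.2803
θ=256°: circle(B,10.00) ∩ circle(D,7.00): a=8.2167, h=5.6997
θ=256°:   candidates: C₊=(7.4987,5.3608) cross=69.994; C₋=(8.3994,-6.0030) cross=-69.994
θ=256°:   branch + wants cross > 0 → take C=(7.4987,5.3608) (cross=69.994)
θ=256°: ex = (C−B)/|BC| = (0.7741,0.6331); ey = (-0.6331,0.7741)
θ=256°: P = B + 0.76·ex + 1.13·ey = (-0.3690,0.3856)

θ=86°: 0.14 2.36
θ=151°: -0.79 1.84
θ=203°: -0.93 0.97
θ=256°: -0.37 0.39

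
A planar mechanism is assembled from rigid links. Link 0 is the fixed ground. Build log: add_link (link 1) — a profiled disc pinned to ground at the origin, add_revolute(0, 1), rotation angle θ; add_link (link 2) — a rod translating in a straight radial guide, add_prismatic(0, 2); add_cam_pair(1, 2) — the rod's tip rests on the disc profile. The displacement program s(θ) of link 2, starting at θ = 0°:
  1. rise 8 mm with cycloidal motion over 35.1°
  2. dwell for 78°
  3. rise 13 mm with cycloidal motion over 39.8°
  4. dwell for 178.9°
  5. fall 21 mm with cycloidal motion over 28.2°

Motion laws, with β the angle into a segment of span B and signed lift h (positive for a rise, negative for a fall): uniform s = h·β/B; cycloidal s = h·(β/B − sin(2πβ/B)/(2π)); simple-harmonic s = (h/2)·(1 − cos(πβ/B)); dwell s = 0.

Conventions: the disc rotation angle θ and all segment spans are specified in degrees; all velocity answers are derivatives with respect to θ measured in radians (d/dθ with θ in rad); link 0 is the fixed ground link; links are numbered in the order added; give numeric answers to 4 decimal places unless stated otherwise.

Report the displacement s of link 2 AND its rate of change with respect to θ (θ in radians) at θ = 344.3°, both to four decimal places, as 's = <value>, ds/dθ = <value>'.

seg 1 [0°–35.1°] cycloidal, h=8: full span → s += 8 → s = 8.0000
seg 2 [35.1°–113.1°] dwell: s stays 8.0000
seg 3 [113.1°–152.9°] cycloidal, h=13: full span → s += 13 → s = 21.0000
seg 4 [152.9°–331.8°] dwell: s stays 21.0000
seg 5 [331.8°–360°] cycloidal, h=-21: θ=344.3° here. β=12.5, B=28.2. -21·(0.4433 − sin(2π·0.4433)/(2π)) = -8.1421 → s = 12.8579
velocity in seg [331.8°–360°] (cycloidal), θ in radians: β = 12.5° = 0.2182 rad, B = 28.2° = 0.4922 rad; ds/dθ = (h/B)(1 − cos(2πβ/B)) = ((-21)/0.4922)(1 − cos(2π·0.4433)) = -82.651515 mm/rad

s = 12.8579, ds/dθ = -82.6515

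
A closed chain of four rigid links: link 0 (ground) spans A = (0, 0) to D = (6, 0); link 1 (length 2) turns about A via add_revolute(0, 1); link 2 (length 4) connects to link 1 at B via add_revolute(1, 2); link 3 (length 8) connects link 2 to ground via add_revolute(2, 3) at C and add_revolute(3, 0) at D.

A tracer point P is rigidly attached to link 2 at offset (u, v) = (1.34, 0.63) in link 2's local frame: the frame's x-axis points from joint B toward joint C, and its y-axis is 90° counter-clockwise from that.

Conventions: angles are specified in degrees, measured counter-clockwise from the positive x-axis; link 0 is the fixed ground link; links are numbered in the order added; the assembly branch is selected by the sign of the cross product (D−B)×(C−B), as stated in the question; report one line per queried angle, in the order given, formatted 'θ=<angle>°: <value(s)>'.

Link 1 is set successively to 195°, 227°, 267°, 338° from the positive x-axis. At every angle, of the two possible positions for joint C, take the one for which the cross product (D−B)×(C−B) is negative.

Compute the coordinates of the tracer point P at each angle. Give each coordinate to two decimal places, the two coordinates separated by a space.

A=(0,0), D=(6.00,0)
θ=195°: B = A + 2.00·(cos195°, sin195°) = (-1.9319, -0.5176)
θ=195°: |BD| = 7.9487
θ=195°: circle(B,4.00) ∩ circle(D,8.00): a=0.9550, h=3.8843
θ=195°:   candidates: C₊=(-1.2318,3.4206) cross=30.875; C₋=(-0.7259,-4.3315) cross=-30.875
θ=195°:   branch - wants cross < 0 → take C=(-0.7259,-4.3315) (cross=-30.875)
θ=195°: ex = (C−B)/|BC| = (0.3015,-0.9535); ey = (0.9535,0.3015)
θ=195°: P = B + 1.34·ex + 0.63·ey = (-0.9272,-1.6054)
θ=227°: B = A + 2.00·(cos227°, sin227°) = (-1.3640, -1.4627)
θ=227°: |BD| = 7.5079
θ=227°: circle(B,4.00) ∩ circle(D,8.00): a=0.5573, h=3.9610
θ=227°:   candidates: C₊=(-1.5891,2.5310) cross=29.739; C₋=(-0.0457,-5.2392) cross=-29.739
θ=227°:   branch - wants cross < 0 → take C=(-0.0457,-5.2392) (cross=-29.739)
θ=227°: ex = (C−B)/|BC| = (0.3296,-0.9441); ey = (0.9441,0.3296)
θ=227°: P = B + 1.34·ex + 0.63·ey = (-0.3276,-2.5202)
θ=267°: B = A + 2.00·(cos267°, sin267°) = (-0.1047, -1.9973)
θ=267°: |BD| = 6.4231
θ=267°: circle(B,4.00) ∩ circle(D,8.00): a=-0.5250, h=3.9654
θ=267°:   candidates: C₊=(-1.8367,1.6083) cross=25.470; C₋=(0.6294,-5.9293) cross=-25.470
θ=267°:   branch - wants cross < 0 → take C=(0.6294,-5.9293) (cross=-25.470)
θ=267°: ex = (C−B)/|BC| = (0.1835,-0.9830); ey = (0.9830,0.1835)
θ=267°: P = B + 1.34·ex + 0.63·ey = (0.7605,-3.1989)
θ=338°: B = A + 2.00·(cos338°, sin338°) = (1.8544, -0.7492)
θ=338°: |BD| = 4.2128
θ=338°: circle(B,4.00) ∩ circle(D,8.00): a=-3.5905, h=1.7629
θ=338°:   candidates: C₊=(-1.9925,0.3471) cross=7.427; C₋=(-1.3654,-3.1226) cross=-7.427
θ=338°:   branch - wants cross < 0 → take C=(-1.3654,-3.1226) (cross=-7.427)
θ=338°: ex = (C−B)/|BC| = (-0.8049,-0.5933); ey = (0.5933,-0.8049)
θ=338°: P = B + 1.34·ex + 0.63·ey = (1.1496,-2.0514)

θ=195°: -0.93 -1.61
θ=227°: -0.33 -2.52
θ=267°: 0.76 -3.20
θ=338°: 1.15 -2.05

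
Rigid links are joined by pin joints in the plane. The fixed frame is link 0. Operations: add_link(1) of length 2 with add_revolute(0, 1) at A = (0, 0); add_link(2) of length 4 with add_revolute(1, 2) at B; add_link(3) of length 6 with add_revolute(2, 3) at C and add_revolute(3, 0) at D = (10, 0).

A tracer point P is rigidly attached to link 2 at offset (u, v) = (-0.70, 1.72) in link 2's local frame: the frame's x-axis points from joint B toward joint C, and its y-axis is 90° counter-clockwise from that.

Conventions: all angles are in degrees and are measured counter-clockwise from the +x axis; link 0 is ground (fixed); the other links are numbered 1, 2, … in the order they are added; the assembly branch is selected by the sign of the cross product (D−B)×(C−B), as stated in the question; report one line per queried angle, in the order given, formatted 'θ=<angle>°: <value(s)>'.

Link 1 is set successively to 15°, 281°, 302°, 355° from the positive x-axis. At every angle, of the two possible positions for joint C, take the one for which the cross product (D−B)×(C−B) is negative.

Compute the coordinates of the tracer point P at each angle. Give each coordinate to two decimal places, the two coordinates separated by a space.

A=(0,0), D=(10.00,0)
θ=15°: B = A + 2.00·(cos15°, sin15°) = (1.9319, 0.5176)
θ=15°: |BD| = 8.0847
θ=15°: circle(B,4.00) ∩ circle(D,6.00): a=2.8055, h=2.8512
θ=15°:   candidates: C₊=(4.9141,3.1834) cross=23.051; C₋=(4.5490,-2.5073) cross=-23.051
θ=15°:   branch - wants cross < 0 → take C=(4.5490,-2.5073) (cross=-23.051)
θ=15°: ex = (C−B)/|BC| = (0.6543,-0.7562); ey = (0.7562,0.6543)
θ=15°: P = B + -0.70·ex + 1.72·ey = (2.7746,2.1724)
θ=281°: B = A + 2.00·(cos281°, sin281°) = (0.3816, -1.9633)
θ=281°: |BD| = 9.8167
θ=281°: circle(B,4.00) ∩ circle(D,6.00): a=3.8897, h=0.9330
θ=281°:   candidates: C₊=(4.0061,-0.2712) cross=9.159; C₋=(4.3793,-2.0995) cross=-9.159
θ=281°:   branch - wants cross < 0 → take C=(4.3793,-2.0995) (cross=-9.159)
θ=281°: ex = (C−B)/|BC| = (0.9994,-0.0341); ey = (0.0341,0.9994)
θ=281°: P = B + -0.70·ex + 1.72·ey = (-0.2594,-0.2204)
θ=302°: B = A + 2.00·(cos302°, sin302°) = (1.0598, -1.6961)
θ=302°: |BD| = 9.0996
θ=302°: circle(B,4.00) ∩ circle(D,6.00): a=3.4509, h=2.0227
θ=302°:   candidates: C₊=(4.0732,0.9344) cross=18.406; C₋=(4.8273,-3.0402) cross=-18.406
θ=302°:   branch - wants cross < 0 → take C=(4.8273,-3.0402) (cross=-18.406)
θ=302°: ex = (C−B)/|BC| = (0.9419,-0.3360); ey = (0.3360,0.9419)
θ=302°: P = B + -0.70·ex + 1.72·ey = (0.9785,0.1591)
θ=355°: B = A + 2.00·(cos355°, sin355°) = (1.9924, -0.1743)
θ=355°: |BD| = 8.0095
θ=355°: circle(B,4.00) ∩ circle(D,6.00): a=2.7562, h=2.8988
θ=355°:   candidates: C₊=(4.6849,2.7838) cross=23.218; C₋=(4.8111,-3.0125) cross=-23.218
θ=355°:   branch - wants cross < 0 → take C=(4.8111,-3.0125) (cross=-23.218)
θ=355°: ex = (C−B)/|BC| = (0.7047,-0.7095); ey = (0.7095,0.7047)
θ=355°: P = B + -0.70·ex + 1.72·ey = (2.7195,1.5344)

θ=15°: 2.77 2.17
θ=281°: -0.26 -0.22
θ=302°: 0.98 0.16
θ=355°: 2.72 1.53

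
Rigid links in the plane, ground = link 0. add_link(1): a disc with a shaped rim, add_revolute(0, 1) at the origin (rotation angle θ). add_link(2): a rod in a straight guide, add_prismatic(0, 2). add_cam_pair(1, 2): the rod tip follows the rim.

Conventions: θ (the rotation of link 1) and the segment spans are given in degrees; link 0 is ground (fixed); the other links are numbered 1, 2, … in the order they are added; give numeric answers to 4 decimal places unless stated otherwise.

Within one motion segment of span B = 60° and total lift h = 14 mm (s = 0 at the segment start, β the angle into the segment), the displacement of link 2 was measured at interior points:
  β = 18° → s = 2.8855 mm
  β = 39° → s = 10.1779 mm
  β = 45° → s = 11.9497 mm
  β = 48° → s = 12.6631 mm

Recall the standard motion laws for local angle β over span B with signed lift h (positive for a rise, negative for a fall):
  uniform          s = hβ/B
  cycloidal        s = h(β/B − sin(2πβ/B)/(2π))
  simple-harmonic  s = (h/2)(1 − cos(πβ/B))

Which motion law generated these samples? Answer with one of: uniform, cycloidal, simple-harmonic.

candidates at β/B = r: uniform s = h·r (linear in β); cycloidal s = h·(r − sin(2πr)/(2π)); simple-harmonic s = (h/2)(1 − cos(πr))
β=18°: printed 2.8855 | uniform 4.2000, cycloidal 2.0809, simple-harmonic 2.8855
β=39°: printed 10.1779 | uniform 9.1000, cycloidal 10.9026, simple-harmonic 10.1779
β=45°: printed 11.9497 | uniform 10.5000, cycloidal 12.7282, simple-harmonic 11.9497
β=48°: printed 12.6631 | uniform 11.2000, cycloidal 13.3191, simple-harmonic 12.6631
only one law matches every sample → simple-harmonic

simple-harmonic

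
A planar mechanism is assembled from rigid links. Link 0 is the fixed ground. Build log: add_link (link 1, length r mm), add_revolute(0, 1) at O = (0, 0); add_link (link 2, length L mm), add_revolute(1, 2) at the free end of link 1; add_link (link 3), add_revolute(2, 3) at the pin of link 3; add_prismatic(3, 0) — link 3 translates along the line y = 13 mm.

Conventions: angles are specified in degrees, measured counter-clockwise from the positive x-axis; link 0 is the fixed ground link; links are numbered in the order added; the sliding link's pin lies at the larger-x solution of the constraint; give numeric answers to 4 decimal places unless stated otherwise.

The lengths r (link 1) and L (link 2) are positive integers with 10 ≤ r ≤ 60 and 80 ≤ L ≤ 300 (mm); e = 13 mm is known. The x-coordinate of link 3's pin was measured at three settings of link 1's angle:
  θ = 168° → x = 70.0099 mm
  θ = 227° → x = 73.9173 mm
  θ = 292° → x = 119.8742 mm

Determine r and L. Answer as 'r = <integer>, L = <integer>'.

constraint per measurement: (x − r cos θ)² + (r sin θ − e)² = L²
subtracting the θ₁ and θ₂ equations cancels the r² and L² terms:
r = (x₁² − x₂²) / (2[(x₁cos θ₁ + e sin θ₁) − (x₂cos θ₂ + e sin θ₂)]) = 48.0004 → r = 48
L² = (x₁ − r cos θ₁)² + (r sin θ₁ − e)² = 13688.9938 → L = 117.0000 → L = 117
check at θ₃=292°: x = 119.8742 (printed 119.8742) ✓

r = 48, L = 117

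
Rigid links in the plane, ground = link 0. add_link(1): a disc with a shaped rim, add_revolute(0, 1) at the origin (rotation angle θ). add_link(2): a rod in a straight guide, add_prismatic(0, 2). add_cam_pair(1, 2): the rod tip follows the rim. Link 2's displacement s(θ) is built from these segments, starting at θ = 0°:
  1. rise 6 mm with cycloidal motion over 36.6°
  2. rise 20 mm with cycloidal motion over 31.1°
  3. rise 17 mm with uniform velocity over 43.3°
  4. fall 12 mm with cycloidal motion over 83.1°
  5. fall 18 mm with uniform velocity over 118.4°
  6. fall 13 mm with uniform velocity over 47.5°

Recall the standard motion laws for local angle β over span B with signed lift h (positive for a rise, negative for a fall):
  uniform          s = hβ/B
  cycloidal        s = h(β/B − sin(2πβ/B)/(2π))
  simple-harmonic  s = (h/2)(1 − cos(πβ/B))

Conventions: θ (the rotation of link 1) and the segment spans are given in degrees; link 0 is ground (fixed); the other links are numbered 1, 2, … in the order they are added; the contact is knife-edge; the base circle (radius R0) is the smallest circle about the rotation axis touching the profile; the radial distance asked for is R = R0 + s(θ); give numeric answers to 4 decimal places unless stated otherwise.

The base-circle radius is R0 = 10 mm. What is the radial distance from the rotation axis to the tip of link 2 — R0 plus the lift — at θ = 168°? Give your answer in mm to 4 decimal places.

segment 1 (0° to 36.6°, cycloidal, h = 6) is passed completely: s = 0.0000 + (6) = 6.0000
segment 2 (36.6° to 67.7°, cycloidal, h = 20) is passed completely: s = 6.0000 + (20) = 26.0000
segment 3 (67.7° to 111°, uniform, h = 17) is passed completely: s = 26.0000 + (17) = 43.0000
θ = 168° falls in segment 4 (111° to 194.1°, cycloidal, h = -12): β = 168 − 111 = 57°, B = 83.1°; Δs = -12·(0.6859 − sin(2π·0.6859)/(2π)) = -9.9882; s = 43.0000 − 9.9882 = 33.0118
R = R0 + s = 10 + 33.0118 = 43.0118

43.0118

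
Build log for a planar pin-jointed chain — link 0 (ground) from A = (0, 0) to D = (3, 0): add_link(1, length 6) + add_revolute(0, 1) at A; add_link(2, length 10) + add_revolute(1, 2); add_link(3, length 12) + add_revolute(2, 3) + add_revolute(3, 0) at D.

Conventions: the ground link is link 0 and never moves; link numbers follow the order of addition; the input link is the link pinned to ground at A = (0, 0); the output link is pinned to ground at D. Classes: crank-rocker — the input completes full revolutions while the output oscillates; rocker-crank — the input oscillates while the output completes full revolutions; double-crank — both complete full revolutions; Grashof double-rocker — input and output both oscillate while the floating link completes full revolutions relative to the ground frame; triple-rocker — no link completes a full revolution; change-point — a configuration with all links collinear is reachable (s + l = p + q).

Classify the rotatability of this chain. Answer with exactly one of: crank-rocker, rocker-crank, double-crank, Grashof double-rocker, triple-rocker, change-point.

lengths: ground=3, input=6, coupler=10, output=12
sorted: s=3 (shortest), l=12 (longest), p+q=16
s + l = 15 vs p + q = 16
s + l < p + q (Grashof) with shortest = ground link → double-crank

double-crank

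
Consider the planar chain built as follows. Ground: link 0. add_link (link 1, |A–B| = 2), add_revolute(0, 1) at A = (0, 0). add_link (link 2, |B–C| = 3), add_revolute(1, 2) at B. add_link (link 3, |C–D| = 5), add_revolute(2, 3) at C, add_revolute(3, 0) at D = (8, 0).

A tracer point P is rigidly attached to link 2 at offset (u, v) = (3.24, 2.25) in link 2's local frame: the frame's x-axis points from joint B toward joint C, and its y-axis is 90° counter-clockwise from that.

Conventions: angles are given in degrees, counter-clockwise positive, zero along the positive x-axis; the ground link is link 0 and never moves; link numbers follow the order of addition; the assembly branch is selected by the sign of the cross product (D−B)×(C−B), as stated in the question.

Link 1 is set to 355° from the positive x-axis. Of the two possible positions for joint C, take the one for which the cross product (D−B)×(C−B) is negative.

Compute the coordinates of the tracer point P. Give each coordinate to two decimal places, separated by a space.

A=(0,0), D=(8.00,0)
B = A + 2.00·(cos355°, sin355°) = (1.9924, -0.1743)
|BD| = 6.0101
circle(B,3.00) ∩ circle(D,5.00): a=1.6740, h=2.4895
  candidates: C₊=(3.5935,2.3627) cross=14.962; C₋=(3.7379,-2.6142) cross=-14.962
  branch - wants cross < 0 → take C=(3.7379,-2.6142) (cross=-14.962)
ex = (C−B)/|BC| = (0.5818,-0.8133); ey = (0.8133,0.5818)
P = B + 3.24·ex + 2.25·ey = (5.7075,-1.5003)

5.71 -1.50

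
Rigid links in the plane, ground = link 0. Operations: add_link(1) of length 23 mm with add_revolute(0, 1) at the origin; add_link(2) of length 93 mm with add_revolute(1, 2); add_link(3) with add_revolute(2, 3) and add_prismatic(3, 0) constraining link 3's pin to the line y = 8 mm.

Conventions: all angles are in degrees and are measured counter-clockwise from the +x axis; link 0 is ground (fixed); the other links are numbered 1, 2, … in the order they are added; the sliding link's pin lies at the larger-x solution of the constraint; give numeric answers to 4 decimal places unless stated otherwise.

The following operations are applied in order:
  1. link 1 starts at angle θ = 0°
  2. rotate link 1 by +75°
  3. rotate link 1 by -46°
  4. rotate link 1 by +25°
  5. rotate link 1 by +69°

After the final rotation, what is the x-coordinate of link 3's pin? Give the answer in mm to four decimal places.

geometry: r = 23 mm, L = 93 mm, e = 8 mm; θ starts at 0°
rotate link 1 by +75°: θ ← 0° +75° = 75°
rotate link 1 by -46°: θ ← 75° -46° = 29°
rotate link 1 by +25°: θ ← 29° +25° = 54°
rotate link 1 by +69°: θ ← 54° +69° = 123°
crank pin P = (r cos θ, r sin θ) = (-12.526698, 19.289423)
h = r sin θ − e = 19.289423 − 8 = 11.289423
x = r cos θ + √(L² − h²) = -12.526698 + 92.312236 = 79.785538

79.7855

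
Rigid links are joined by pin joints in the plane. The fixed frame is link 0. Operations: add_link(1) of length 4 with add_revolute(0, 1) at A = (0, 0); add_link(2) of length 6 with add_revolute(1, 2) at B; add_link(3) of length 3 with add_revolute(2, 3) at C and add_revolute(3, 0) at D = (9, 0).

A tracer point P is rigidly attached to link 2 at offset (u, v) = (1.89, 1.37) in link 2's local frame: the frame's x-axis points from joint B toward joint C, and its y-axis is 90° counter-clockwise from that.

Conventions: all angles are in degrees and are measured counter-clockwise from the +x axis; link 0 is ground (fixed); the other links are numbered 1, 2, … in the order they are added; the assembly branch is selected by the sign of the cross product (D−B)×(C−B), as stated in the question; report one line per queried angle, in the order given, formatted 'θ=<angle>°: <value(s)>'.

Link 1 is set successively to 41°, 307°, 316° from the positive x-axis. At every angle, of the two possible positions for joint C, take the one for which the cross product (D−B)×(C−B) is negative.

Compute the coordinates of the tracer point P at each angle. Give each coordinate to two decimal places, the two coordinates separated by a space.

A=(0,0), D=(9.00,0)
θ=41°: B = A + 4.00·(cos41°, sin41°) = (3.0188, 2.6242)
θ=41°: |BD| = 6.5315
θ=41°: circle(B,6.00) ∩ circle(D,3.00): a=5.3327, h=2.7500
θ=41°:   candidates: C₊=(9.0071,3.0000) cross=17.962; C₋=(6.7972,-2.0366) cross=-17.962
θ=41°:   branch - wants cross < 0 → take C=(6.7972,-2.0366) (cross=-17.962)
θ=41°: ex = (C−B)/|BC| = (0.6297,-0.7768); ey = (0.7768,0.6297)
θ=41°: P = B + 1.89·ex + 1.37·ey = (5.2733,2.0188)
θ=307°: B = A + 4.00·(cos307°, sin307°) = (2.4073, -3.1945)
θ=307°: |BD| = 7.3259
θ=307°: circle(B,6.00) ∩ circle(D,3.00): a=5.5057, h=2.3847
θ=307°:   candidates: C₊=(6.3221,1.3523) cross=17.470; C₋=(8.4018,-2.9398) cross=-17.470
θ=307°:   branch - wants cross < 0 → take C=(8.4018,-2.9398) (cross=-17.470)
θ=307°: ex = (C−B)/|BC| = (0.9991,0.0425); ey = (-0.0425,0.9991)
θ=307°: P = B + 1.89·ex + 1.37·ey = (4.2374,-1.7455)
θ=316°: B = A + 4.00·(cos316°, sin316°) = (2.8774, -2.7786)
θ=316°: |BD| = 6.7237
θ=316°: circle(B,6.00) ∩ circle(D,3.00): a=5.3697, h=2.6771
θ=316°:   candidates: C₊=(6.6607,1.8782) cross=18.000; C₋=(8.8734,-2.9973) cross=-18.000
θ=316°:   branch - wants cross < 0 → take C=(8.8734,-2.9973) (cross=-18.000)
θ=316°: ex = (C−B)/|BC| = (0.9993,-0.0364); ey = (0.0364,0.9993)
θ=316°: P = B + 1.89·ex + 1.37·ey = (4.8160,-1.4784)

θ=41°: 5.27 2.02
θ=307°: 4.24 -1.75
θ=316°: 4.82 -1.48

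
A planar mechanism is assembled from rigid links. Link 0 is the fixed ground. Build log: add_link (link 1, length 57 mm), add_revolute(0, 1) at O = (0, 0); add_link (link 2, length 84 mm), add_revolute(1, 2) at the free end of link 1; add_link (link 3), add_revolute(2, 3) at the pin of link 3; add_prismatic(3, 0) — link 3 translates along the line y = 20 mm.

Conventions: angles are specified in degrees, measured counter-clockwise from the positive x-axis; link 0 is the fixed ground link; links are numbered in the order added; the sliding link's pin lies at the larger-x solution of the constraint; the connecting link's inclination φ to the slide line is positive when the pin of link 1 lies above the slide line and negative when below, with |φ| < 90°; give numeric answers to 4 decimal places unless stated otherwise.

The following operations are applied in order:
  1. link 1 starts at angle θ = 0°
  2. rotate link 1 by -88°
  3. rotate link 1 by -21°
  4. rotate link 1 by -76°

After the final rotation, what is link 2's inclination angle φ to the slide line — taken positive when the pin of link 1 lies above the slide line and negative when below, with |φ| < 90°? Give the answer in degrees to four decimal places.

geometry: r = 57 mm, L = 84 mm, e = 20 mm; θ starts at 0°
rotate link 1 by -88°: θ ← 0° -88° = -88°
rotate link 1 by -21°: θ ← -88° -21° = -109°
rotate link 1 by -76°: θ ← -109° -76° = -185°
h = r sin θ − e = 4.967877 − 20 = -15.032123
sin φ = h / L = -15.032123 / 84 = -0.17895384
φ = arcsin(-0.17895384) = -10.308830°

-10.3088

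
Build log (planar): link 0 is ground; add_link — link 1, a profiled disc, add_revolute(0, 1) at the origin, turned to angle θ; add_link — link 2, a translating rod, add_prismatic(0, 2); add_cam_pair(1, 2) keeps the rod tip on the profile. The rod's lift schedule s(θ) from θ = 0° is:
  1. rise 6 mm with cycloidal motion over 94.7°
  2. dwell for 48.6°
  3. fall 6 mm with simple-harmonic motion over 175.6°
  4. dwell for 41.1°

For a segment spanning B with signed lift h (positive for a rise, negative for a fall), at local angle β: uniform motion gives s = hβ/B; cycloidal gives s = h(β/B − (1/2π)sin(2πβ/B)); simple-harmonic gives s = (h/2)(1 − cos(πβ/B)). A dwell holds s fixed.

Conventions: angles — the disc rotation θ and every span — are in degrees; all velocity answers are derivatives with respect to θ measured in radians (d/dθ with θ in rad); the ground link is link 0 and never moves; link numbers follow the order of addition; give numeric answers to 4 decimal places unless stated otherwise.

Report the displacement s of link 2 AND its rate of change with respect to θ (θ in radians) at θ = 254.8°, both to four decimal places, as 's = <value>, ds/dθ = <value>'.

seg 1 [0°–94.7°] cycloidal, h=6: full span → s += 6 → s = 6.0000
seg 2 [94.7°–143.3°] dwell: s stays 6.0000
seg 3 [143.3°–318.9°] simple-harmonic, h=-6: θ=254.8° here. β=111.5, B=175.6. -6/2·(1 − cos(π·0.6350)) = -4.2342 → s = 1.7658
velocity in seg [143.3°–318.9°] (simple-harmonic), θ in radians: β = 111.5° = 1.9460 rad, B = 175.6° = 3.0648 rad; ds/dθ = (πh/(2B)) sin(πβ/B) = (π·(-6)/(2·3.0648)) sin(π·0.6350) = -2.802857 mm/rad

s = 1.7658, ds/dθ = -2.8029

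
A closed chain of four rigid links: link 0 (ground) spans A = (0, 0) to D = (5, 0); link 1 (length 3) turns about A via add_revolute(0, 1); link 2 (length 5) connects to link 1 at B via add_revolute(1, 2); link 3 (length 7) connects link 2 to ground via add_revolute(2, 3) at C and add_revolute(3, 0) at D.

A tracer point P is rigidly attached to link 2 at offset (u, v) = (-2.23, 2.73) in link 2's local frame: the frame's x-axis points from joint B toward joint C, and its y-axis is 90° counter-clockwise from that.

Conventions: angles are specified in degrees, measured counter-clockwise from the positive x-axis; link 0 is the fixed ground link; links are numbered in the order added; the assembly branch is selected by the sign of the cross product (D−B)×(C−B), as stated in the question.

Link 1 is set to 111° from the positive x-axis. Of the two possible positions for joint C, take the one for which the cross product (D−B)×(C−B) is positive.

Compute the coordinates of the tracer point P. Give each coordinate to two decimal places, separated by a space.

A=(0,0), D=(5.00,0)
B = A + 3.00·(cos111°, sin111°) = (-1.0751, 2.8007)
|BD| = 6.6896
circle(B,5.00) ∩ circle(D,7.00): a=1.5510, h=4.7534
  candidates: C₊=(2.3235,6.4681) cross=31.798; C₋=(-1.6567,-2.1653) cross=-31.798
  branch + wants cross > 0 → take C=(2.3235,6.4681) (cross=31.798)
ex = (C−B)/|BC| = (0.6797,0.7335); ey = (-0.7335,0.6797)
P = B + -2.23·ex + 2.73·ey = (-4.5933,3.0207)

-4.59 3.02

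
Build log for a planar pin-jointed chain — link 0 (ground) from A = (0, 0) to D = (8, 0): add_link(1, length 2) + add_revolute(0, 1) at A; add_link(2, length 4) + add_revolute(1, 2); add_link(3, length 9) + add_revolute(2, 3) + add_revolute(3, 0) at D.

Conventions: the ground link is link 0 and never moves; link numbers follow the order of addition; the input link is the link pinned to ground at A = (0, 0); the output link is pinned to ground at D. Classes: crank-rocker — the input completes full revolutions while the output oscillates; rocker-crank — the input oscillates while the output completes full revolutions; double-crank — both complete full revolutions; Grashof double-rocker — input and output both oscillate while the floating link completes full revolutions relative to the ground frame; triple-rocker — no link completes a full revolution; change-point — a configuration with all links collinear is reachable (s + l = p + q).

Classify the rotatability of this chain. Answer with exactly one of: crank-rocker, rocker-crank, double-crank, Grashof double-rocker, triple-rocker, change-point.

lengths: ground=8, input=2, coupler=4, output=9
sorted: s=2 (shortest), l=9 (longest), p+q=12
s + l = 11 vs p + q = 12
s + l < p + q (Grashof) with shortest = input link → crank-rocker

crank-rocker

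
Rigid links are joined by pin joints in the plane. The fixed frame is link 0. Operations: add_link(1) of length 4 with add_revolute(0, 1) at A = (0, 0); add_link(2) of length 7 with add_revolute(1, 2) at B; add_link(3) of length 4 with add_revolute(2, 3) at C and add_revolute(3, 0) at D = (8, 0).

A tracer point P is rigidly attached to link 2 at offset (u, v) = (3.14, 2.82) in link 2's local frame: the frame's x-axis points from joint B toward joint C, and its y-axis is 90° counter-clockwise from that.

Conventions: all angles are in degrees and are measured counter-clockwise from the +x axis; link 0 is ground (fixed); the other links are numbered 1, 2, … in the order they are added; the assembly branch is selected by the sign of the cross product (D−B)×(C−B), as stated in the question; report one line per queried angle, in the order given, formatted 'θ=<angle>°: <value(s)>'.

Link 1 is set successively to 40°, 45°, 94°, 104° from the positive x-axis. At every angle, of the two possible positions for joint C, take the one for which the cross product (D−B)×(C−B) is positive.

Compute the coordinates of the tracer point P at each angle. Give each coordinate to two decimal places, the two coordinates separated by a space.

A=(0,0), D=(8.00,0)
θ=40°: B = A + 4.00·(cos40°, sin40°) = (3.0642, 2.5712)
θ=40°: |BD| = 5.5654
θ=40°: circle(B,7.00) ∩ circle(D,4.00): a=5.7474, h=3.9959
θ=40°:   candidates: C₊=(10.0076,3.4597) cross=22.238; C₋=(6.3154,-3.6280) cross=-22.238
θ=40°:   branch + wants cross > 0 → take C=(10.0076,3.4597) (cross=22.238)
θ=40°: ex = (C−B)/|BC| = (0.9919,0.1269); ey = (-0.1269,0.9919)
θ=40°: P = B + 3.14·ex + 2.82·ey = (5.8208,5.7669)
θ=45°: B = A + 4.00·(cos45°, sin45°) = (2.8284, 2.8284)
θ=45°: |BD| = 5.8945
θ=45°: circle(B,7.00) ∩ circle(D,4.00): a=5.7465, h=3.9973
θ=45°:   candidates: C₊=(9.7882,3.5780) cross=23.562; C₋=(5.9521,-3.4360) cross=-23.562
θ=45°:   branch + wants cross > 0 → take C=(9.7882,3.5780) (cross=23.562)
θ=45°: ex = (C−B)/|BC| = (0.9942,0.1071); ey = (-0.1071,0.9942)
θ=45°: P = B + 3.14·ex + 2.82·ey = (5.6484,5.9685)
θ=94°: B = A + 4.00·(cos94°, sin94°) = (-0.2790, 3.9903)
θ=94°: |BD| = 9.1905
θ=94°: circle(B,7.00) ∩ circle(D,4.00): a=6.3906, h=2.8567
θ=94°:   candidates: C₊=(6.7181,3.7890) cross=26.254; C₋=(4.2375,-1.3577) cross=-26.254
θ=94°:   branch + wants cross > 0 → take C=(6.7181,3.7890) (cross=26.254)
θ=94°: ex = (C−B)/|BC| = (0.9996,-0.0287); ey = (0.0287,0.9996)
θ=94°: P = B + 3.14·ex + 2.82·ey = (2.9407,6.7188)
θ=104°: B = A + 4.00·(cos104°, sin104°) = (-0.9677, 3.8812)
θ=104°: |BD| = 9.7715
θ=104°: circle(B,7.00) ∩ circle(D,4.00): a=6.5743, h=2.4037
θ=104°:   candidates: C₊=(6.0206,3.4759) cross=23.488; C₋=(4.1111,-0.9361) cross=-23.488
θ=104°:   branch + wants cross > 0 → take C=(6.0206,3.4759) (cross=23.488)
θ=104°: ex = (C−B)/|BC| = (0.9983,-0.0579); ey = (0.0579,0.9983)
θ=104°: P = B + 3.14·ex + 2.82·ey = (2.3303,6.5147)

θ=40°: 5.82 5.77
θ=45°: 5.65 5.97
θ=94°: 2.94 6.72
θ=104°: 2.33 6.51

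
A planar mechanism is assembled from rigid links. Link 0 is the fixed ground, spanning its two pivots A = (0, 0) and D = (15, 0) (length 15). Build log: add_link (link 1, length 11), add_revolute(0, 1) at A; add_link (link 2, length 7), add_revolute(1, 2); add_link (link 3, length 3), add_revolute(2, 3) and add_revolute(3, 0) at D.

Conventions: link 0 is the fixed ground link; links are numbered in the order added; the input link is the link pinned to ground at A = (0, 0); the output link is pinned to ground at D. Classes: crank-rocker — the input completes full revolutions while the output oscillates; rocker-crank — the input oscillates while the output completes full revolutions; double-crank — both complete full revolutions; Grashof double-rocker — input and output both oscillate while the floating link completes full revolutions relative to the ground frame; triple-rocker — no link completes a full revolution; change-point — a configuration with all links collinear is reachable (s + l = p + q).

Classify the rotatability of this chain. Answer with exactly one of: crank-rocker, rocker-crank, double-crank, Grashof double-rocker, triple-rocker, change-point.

lengths: ground=15, input=11, coupler=7, output=3
sorted: s=3 (shortest), l=15 (longest), p+q=18
s + l = 18 vs p + q = 18
s + l = p + q → change-point (collinear configuration reachable)

change-point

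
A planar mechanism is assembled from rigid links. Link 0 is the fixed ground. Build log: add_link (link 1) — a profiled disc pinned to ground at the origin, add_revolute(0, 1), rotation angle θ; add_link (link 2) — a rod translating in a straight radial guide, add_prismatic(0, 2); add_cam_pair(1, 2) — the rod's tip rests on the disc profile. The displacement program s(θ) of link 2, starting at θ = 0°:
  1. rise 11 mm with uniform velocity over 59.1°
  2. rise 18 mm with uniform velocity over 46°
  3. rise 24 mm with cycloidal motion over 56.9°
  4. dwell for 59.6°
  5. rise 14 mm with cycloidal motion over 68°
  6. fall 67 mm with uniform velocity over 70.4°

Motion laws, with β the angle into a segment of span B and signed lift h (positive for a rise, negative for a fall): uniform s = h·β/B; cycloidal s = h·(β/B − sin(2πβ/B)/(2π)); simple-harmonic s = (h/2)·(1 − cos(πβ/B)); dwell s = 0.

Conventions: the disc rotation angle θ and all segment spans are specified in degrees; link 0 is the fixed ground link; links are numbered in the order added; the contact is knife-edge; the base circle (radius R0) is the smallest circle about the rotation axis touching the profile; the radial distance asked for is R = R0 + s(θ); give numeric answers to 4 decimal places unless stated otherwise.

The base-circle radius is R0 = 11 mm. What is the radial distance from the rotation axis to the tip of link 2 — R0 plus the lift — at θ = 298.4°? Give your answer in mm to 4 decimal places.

seg 1 [0°–59.1°] uniform, h=11: full span → s += 11 → s = 11.0000
seg 2 [59.1°–105.1°] uniform, h=18: full span → s += 18 → s = 29.0000
seg 3 [105.1°–162°] cycloidal, h=24: full span → s += 24 → s = 53.0000
seg 4 [162°–221.6°] dwell: s stays 53.0000
seg 5 [221.6°–289.6°] cycloidal, h=14: full span → s += 14 → s = 67.0000
seg 6 [289.6°–360°] uniform, h=-67: θ=298.4° here. β=8.8, B=70.4. -67·8.8/70.4 = -8.3750 → s = 58.6250
R = R0 + s = 11 + 58.6250 = 69.6250

69.6250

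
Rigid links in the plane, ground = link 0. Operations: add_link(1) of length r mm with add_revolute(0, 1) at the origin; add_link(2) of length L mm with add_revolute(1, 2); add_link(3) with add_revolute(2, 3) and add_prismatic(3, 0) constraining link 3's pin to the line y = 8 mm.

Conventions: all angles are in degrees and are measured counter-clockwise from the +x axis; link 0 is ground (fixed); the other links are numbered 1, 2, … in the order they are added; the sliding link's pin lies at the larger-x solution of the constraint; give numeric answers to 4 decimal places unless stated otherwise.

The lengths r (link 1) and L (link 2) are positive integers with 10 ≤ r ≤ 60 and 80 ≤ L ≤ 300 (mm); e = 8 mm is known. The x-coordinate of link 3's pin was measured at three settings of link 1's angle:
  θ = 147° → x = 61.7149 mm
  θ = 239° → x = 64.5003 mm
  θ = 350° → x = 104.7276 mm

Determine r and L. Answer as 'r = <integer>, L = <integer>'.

constraint per measurement: (x − r cos θ)² + (r sin θ − e)² = L²
subtracting the θ₁ and θ₂ equations cancels the r² and L² terms:
r = (x₁² − x₂²) / (2[(x₁cos θ₁ + e sin θ₁) − (x₂cos θ₂ + e sin θ₂)]) = 24.0008 → r = 24
L² = (x₁ − r cos θ₁)² + (r sin θ₁ − e)² = 6723.9941 → L = 82.0000 → L = 82
check at θ₃=350°: x = 104.7276 (printed 104.7276) ✓

r = 24, L = 82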